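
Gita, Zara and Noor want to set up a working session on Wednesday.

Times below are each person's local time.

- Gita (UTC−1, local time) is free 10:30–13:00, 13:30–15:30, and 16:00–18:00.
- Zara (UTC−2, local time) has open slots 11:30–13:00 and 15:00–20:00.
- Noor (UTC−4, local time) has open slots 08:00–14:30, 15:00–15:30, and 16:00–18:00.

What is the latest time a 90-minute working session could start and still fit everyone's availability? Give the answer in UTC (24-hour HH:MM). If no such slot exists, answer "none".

Gita → UTC: 11:30–14:00, 14:30–16:30, 17:00–19:00.
Zara → UTC: 13:30–15:00, 17:00–22:00.
Noor → UTC: 12:00–18:30, 19:00–19:30, 20:00–22:00.
Gita ∩ Zara: 13:30–14:00, 14:30–15:00, 17:00–19:00.
Gita ∩ Zara ∩ Noor: 13:30–14:00, 14:30–15:00, 17:00–18:30.
Windows ≥ 90 min: 17:00–18:30.
Latest start in the last window 17:00–18:30 is 18:30 − 90 min = 17:00.

17:00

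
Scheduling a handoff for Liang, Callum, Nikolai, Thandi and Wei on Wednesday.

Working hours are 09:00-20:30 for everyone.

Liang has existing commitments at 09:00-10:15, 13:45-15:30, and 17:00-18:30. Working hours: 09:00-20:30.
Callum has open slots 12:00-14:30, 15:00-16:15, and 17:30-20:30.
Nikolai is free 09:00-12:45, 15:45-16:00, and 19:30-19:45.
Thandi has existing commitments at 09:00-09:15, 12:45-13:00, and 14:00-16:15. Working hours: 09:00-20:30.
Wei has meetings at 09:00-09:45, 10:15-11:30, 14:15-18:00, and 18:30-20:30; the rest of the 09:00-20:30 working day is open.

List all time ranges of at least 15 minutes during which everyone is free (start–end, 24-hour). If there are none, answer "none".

Liang free within 09:00–20:30: 10:15–13:45, 15:30–17:00, 18:30–20:30.
Thandi free within 09:00–20:30: 09:15–12:45, 13:00–14:00, 16:15–20:30.
Wei free within 09:00–20:30: 09:45–10:15, 11:30–14:15, 18:00–18:30.
Liang ∩ Callum: 12:00–13:45, 15:30–16:15, 18:30–20:30.
Liang ∩ Callum ∩ Nikolai: 12:00–12:45, 15:45–16:00, 19:30–19:45.
Liang ∩ Callum ∩ Nikolai ∩ Thandi: 12:00–12:45, 19:30–19:45.
Liang ∩ Callum ∩ Nikolai ∩ Thandi ∩ Wei: 12:00–12:45.
Windows ≥ 15 min: 12:00–12:45.

12:00–12:45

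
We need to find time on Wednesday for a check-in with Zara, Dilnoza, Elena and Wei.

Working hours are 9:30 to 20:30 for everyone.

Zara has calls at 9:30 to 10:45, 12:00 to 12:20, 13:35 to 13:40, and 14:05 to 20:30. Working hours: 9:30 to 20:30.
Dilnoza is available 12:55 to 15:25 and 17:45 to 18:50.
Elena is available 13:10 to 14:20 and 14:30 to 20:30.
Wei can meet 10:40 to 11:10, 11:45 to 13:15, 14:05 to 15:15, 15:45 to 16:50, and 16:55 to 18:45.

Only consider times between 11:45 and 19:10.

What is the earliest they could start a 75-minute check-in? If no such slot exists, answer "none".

none

Zara free within 09:30–20:30: 10:45–12:00, 12:20–13:35, 13:40–14:05.
Zara ∩ Dilnoza: 12:55–13:35, 13:40–14:05.
Zara ∩ Dilnoza ∩ Elena: 13:10–13:35, 13:40–14:05.
Zara ∩ Dilnoza ∩ Elena ∩ Wei: 13:10–13:15.
Restricted to 11:45–19:10: 13:10–13:15.
Windows ≥ 75 min: (none).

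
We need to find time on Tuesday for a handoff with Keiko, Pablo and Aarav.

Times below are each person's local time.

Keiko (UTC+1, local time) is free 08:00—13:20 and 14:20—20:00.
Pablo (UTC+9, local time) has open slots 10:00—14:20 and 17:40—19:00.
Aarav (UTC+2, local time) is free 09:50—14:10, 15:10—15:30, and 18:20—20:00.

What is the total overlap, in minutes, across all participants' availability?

Keiko → UTC: 07:00–12:20, 13:20–19:00.
Pablo → UTC: 01:00–05:20, 08:40–10:00.
Aarav → UTC: 07:50–12:10, 13:10–13:30, 16:20–18:00.
Keiko ∩ Pablo: 08:40–10:00.
Keiko ∩ Pablo ∩ Aarav: 08:40–10:00.
Total common minutes: 80.

80 minutes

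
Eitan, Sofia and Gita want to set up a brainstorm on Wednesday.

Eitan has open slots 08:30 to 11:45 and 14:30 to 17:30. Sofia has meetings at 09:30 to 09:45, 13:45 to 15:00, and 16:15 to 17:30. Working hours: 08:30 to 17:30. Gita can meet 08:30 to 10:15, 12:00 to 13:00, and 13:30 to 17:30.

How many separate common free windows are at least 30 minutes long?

3

Sofia free within 08:30–17:30: 08:30–09:30, 09:45–13:45, 15:00–16:15.
Eitan ∩ Sofia: 08:30–09:30, 09:45–11:45, 15:00–16:15.
Eitan ∩ Sofia ∩ Gita: 08:30–09:30, 09:45–10:15, 15:00–16:15.
Windows ≥ 30 min: 08:30–09:30, 09:45–10:15, 15:00–16:15.
That's 3 windows.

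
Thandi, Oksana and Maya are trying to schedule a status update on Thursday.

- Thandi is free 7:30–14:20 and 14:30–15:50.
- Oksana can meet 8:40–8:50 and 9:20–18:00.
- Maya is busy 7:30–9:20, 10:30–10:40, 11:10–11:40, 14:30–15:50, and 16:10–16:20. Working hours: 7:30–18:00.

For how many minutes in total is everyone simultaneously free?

Maya free within 07:30–18:00: 09:20–10:30, 10:40–11:10, 11:40–14:30, 15:50–16:10, 16:20–18:00.
Thandi ∩ Oksana: 08:40–08:50, 09:20–14:20, 14:30–15:50.
Thandi ∩ Oksana ∩ Maya: 09:20–10:30, 10:40–11:10, 11:40–14:20.
Total common minutes: 70 + 30 + 160 = 260.

260 minutes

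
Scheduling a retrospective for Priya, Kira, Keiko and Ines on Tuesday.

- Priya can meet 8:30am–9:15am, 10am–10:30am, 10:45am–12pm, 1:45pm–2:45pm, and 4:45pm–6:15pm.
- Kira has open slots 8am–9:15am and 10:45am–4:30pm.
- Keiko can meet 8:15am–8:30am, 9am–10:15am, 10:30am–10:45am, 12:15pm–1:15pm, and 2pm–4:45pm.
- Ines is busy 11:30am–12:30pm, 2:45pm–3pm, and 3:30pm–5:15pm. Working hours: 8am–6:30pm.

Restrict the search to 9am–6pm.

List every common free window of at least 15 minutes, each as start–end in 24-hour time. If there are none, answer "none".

09:00–09:15, 14:00–14:45

Ines free within 08:00–18:30: 08:00–11:30, 12:30–14:45, 15:00–15:30, 17:15–18:30.
Priya ∩ Kira: 08:30–09:15, 10:45–12:00, 13:45–14:45.
Priya ∩ Kira ∩ Keiko: 09:00–09:15, 14:00–14:45.
Priya ∩ Kira ∩ Keiko ∩ Ines: 09:00–09:15, 14:00–14:45.
Restricted to 09:00–18:00: 09:00–09:15, 14:00–14:45.
Windows ≥ 15 min: 09:00–09:15, 14:00–14:45.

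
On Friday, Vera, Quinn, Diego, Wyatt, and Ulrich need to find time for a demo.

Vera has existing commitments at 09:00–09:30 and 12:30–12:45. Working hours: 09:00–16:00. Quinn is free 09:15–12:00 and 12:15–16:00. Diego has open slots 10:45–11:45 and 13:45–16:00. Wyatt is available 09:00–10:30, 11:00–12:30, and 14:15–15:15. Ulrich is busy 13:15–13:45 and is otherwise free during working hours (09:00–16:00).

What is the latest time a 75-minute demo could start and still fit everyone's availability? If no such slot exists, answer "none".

none

Vera free within 09:00–16:00: 09:30–12:30, 12:45–16:00.
Ulrich free within 09:00–16:00: 09:00–13:15, 13:45–16:00.
Vera ∩ Quinn: 09:30–12:00, 12:15–12:30, 12:45–16:00.
Vera ∩ Quinn ∩ Diego: 10:45–11:45, 13:45–16:00.
Vera ∩ Quinn ∩ Diego ∩ Wyatt: 11:00–11:45, 14:15–15:15.
Vera ∩ Quinn ∩ Diego ∩ Wyatt ∩ Ulrich: 11:00–11:45, 14:15–15:15.
Windows ≥ 75 min: (none).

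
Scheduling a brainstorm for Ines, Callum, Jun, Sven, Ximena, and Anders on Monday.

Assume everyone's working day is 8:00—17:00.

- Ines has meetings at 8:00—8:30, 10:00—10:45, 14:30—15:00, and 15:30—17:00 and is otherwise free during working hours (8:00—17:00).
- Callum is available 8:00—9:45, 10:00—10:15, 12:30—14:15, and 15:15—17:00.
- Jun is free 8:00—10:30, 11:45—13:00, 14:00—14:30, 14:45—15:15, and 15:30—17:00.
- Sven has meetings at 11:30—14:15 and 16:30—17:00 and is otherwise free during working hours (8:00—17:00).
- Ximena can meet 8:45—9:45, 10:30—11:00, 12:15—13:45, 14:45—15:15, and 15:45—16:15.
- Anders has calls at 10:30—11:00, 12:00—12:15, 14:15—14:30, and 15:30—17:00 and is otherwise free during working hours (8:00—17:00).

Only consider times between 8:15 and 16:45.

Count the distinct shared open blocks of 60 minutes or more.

1

Ines free within 08:00–17:00: 08:30–10:00, 10:45–14:30, 15:00–15:30.
Sven free within 08:00–17:00: 08:00–11:30, 14:15–16:30.
Anders free within 08:00–17:00: 08:00–10:30, 11:00–12:00, 12:15–14:15, 14:30–15:30.
Ines ∩ Callum: 08:30–09:45, 12:30–14:15, 15:15–15:30.
Ines ∩ Callum ∩ Jun: 08:30–09:45, 12:30–13:00, 14:00–14:15.
Ines ∩ Callum ∩ Jun ∩ Sven: 08:30–09:45.
Ines ∩ Callum ∩ Jun ∩ Sven ∩ Ximena: 08:45–09:45.
Ines ∩ Callum ∩ Jun ∩ Sven ∩ Ximena ∩ Anders: 08:45–09:45.
Restricted to 08:15–16:45: 08:45–09:45.
Windows ≥ 60 min: 08:45–09:45.
That's 1 window.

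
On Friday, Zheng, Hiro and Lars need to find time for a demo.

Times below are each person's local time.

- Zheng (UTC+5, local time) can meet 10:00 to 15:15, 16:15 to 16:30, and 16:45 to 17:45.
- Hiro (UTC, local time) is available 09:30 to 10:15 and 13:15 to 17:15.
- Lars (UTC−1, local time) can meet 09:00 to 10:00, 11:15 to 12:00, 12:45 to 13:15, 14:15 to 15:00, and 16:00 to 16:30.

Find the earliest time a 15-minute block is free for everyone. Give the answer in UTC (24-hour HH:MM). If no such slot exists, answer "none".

10:00

Zheng → UTC: 05:00–10:15, 11:15–11:30, 11:45–12:45.
Hiro → UTC: 09:30–10:15, 13:15–17:15.
Lars → UTC: 10:00–11:00, 12:15–13:00, 13:45–14:15, 15:15–16:00, 17:00–17:30.
Zheng ∩ Hiro: 09:30–10:15.
Zheng ∩ Hiro ∩ Lars: 10:00–10:15.
Windows ≥ 15 min: 10:00–10:15.
Earliest such window starts at 10:00.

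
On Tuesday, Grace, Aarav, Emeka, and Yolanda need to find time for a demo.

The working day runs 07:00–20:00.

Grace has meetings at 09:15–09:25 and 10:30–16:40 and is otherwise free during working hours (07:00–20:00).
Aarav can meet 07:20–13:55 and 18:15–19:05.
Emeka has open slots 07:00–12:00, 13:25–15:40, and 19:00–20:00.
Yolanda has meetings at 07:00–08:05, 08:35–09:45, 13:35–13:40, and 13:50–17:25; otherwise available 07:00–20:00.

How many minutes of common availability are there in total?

Grace free within 07:00–20:00: 07:00–09:15, 09:25–10:30, 16:40–20:00.
Yolanda free within 07:00–20:00: 08:05–08:35, 09:45–13:35, 13:40–13:50, 17:25–20:00.
Grace ∩ Aarav: 07:20–09:15, 09:25–10:30, 18:15–19:05.
Grace ∩ Aarav ∩ Emeka: 07:20–09:15, 09:25–10:30, 19:00–19:05.
Grace ∩ Aarav ∩ Emeka ∩ Yolanda: 08:05–08:35, 09:45–10:30, 19:00–19:05.
Total common minutes: 30 + 45 + 5 = 80.

80 minutes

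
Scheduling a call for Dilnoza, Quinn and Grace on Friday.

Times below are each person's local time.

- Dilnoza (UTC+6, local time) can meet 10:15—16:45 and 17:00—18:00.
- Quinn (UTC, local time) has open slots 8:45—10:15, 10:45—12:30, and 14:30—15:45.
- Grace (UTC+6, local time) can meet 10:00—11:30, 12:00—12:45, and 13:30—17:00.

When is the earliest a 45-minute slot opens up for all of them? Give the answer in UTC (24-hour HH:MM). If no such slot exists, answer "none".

08:45

Dilnoza → UTC: 04:15–10:45, 11:00–12:00.
Quinn → UTC: 08:45–10:15, 10:45–12:30, 14:30–15:45.
Grace → UTC: 04:00–05:30, 06:00–06:45, 07:30–11:00.
Dilnoza ∩ Quinn: 08:45–10:15, 11:00–12:00.
Dilnoza ∩ Quinn ∩ Grace: 08:45–10:15.
Windows ≥ 45 min: 08:45–10:15.
Earliest such window starts at 08:45.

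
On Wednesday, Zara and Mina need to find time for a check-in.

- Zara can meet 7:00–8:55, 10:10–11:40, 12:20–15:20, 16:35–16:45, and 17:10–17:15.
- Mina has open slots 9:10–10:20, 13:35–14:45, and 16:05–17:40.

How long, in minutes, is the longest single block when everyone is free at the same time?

Zara ∩ Mina: 10:10–10:20, 13:35–14:45, 16:35–16:45, 17:10–17:15.
Common window lengths: 10, 70, 10, 5 min; longest is 70.

70 minutes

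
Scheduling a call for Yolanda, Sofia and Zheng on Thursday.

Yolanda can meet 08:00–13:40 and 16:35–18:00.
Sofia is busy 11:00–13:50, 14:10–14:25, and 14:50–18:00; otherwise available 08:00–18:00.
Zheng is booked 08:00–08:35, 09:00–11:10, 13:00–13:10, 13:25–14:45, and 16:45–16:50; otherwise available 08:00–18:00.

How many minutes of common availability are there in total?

25 minutes

Sofia free within 08:00–18:00: 08:00–11:00, 13:50–14:10, 14:25–14:50.
Zheng free within 08:00–18:00: 08:35–09:00, 11:10–13:00, 13:10–13:25, 14:45–16:45, 16:50–18:00.
Yolanda ∩ Sofia: 08:00–11:00.
Yolanda ∩ Sofia ∩ Zheng: 08:35–09:00.
Total common minutes: 25.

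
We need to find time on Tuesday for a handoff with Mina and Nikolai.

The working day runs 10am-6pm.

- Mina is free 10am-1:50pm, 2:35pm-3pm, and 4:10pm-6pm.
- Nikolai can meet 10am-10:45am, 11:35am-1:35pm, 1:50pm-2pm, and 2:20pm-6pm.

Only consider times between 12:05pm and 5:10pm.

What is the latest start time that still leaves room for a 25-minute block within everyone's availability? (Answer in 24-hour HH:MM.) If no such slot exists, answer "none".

Mina ∩ Nikolai: 10:00–10:45, 11:35–13:35, 14:35–15:00, 16:10–18:00.
Restricted to 12:05–17:10: 12:05–13:35, 14:35–15:00, 16:10–17:10.
Windows ≥ 25 min: 12:05–13:35, 14:35–15:00, 16:10–17:10.
Latest start in the last window 16:10–17:10 is 17:10 − 25 min = 16:45.

16:45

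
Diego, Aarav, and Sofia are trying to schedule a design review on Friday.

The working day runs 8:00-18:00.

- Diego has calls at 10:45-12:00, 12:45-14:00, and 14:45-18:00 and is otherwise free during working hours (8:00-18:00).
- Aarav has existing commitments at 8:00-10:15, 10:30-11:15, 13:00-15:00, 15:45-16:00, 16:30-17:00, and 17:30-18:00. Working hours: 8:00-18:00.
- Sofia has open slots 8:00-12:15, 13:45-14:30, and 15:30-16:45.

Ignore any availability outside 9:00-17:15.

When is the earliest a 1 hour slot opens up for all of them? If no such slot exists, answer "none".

none

Diego free within 08:00–18:00: 08:00–10:45, 12:00–12:45, 14:00–14:45.
Aarav free within 08:00–18:00: 10:15–10:30, 11:15–13:00, 15:00–15:45, 16:00–16:30, 17:00–17:30.
Diego ∩ Aarav: 10:15–10:30, 12:00–12:45.
Diego ∩ Aarav ∩ Sofia: 10:15–10:30, 12:00–12:15.
Restricted to 09:00–17:15: 10:15–10:30, 12:00–12:15.
Windows ≥ 60 min: (none).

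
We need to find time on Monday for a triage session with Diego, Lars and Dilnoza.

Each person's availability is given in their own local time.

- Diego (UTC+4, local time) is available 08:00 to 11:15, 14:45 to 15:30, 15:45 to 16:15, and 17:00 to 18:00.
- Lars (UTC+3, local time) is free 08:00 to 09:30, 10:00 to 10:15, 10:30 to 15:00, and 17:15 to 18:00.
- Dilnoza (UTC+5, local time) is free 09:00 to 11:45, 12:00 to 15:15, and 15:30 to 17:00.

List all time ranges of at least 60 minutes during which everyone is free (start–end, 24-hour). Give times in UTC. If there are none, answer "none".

05:00–06:30

Diego → UTC: 04:00–07:15, 10:45–11:30, 11:45–12:15, 13:00–14:00.
Lars → UTC: 05:00–06:30, 07:00–07:15, 07:30–12:00, 14:15–15:00.
Dilnoza → UTC: 04:00–06:45, 07:00–10:15, 10:30–12:00.
Diego ∩ Lars: 05:00–06:30, 07:00–07:15, 10:45–11:30, 11:45–12:00.
Diego ∩ Lars ∩ Dilnoza: 05:00–06:30, 07:00–07:15, 10:45–11:30, 11:45–12:00.
Windows ≥ 60 min: 05:00–06:30.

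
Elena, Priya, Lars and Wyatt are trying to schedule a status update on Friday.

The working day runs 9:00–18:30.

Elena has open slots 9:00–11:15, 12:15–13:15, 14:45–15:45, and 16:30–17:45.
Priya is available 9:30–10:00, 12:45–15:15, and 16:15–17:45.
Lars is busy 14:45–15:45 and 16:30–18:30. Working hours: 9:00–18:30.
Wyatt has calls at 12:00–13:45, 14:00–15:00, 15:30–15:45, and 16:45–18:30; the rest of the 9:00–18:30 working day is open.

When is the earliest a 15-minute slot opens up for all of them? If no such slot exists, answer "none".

Lars free within 09:00–18:30: 09:00–14:45, 15:45–16:30.
Wyatt free within 09:00–18:30: 09:00–12:00, 13:45–14:00, 15:00–15:30, 15:45–16:45.
Elena ∩ Priya: 09:30–10:00, 12:45–13:15, 14:45–15:15, 16:30–17:45.
Elena ∩ Priya ∩ Lars: 09:30–10:00, 12:45–13:15.
Elena ∩ Priya ∩ Lars ∩ Wyatt: 09:30–10:00.
Windows ≥ 15 min: 09:30–10:00.
Earliest such window starts at 09:30.

09:30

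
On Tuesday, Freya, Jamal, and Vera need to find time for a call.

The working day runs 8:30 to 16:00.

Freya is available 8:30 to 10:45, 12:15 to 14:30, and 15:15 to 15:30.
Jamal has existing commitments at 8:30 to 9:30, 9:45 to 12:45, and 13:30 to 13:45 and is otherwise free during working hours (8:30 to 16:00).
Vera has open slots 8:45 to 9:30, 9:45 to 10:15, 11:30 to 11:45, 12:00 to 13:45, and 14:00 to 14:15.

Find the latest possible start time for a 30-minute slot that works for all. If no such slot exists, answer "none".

13:00

Jamal free within 08:30–16:00: 09:30–09:45, 12:45–13:30, 13:45–16:00.
Freya ∩ Jamal: 09:30–09:45, 12:45–13:30, 13:45–14:30, 15:15–15:30.
Freya ∩ Jamal ∩ Vera: 12:45–13:30, 14:00–14:15.
Windows ≥ 30 min: 12:45–13:30.
Latest start in the last window 12:45–13:30 is 13:30 − 30 min = 13:00.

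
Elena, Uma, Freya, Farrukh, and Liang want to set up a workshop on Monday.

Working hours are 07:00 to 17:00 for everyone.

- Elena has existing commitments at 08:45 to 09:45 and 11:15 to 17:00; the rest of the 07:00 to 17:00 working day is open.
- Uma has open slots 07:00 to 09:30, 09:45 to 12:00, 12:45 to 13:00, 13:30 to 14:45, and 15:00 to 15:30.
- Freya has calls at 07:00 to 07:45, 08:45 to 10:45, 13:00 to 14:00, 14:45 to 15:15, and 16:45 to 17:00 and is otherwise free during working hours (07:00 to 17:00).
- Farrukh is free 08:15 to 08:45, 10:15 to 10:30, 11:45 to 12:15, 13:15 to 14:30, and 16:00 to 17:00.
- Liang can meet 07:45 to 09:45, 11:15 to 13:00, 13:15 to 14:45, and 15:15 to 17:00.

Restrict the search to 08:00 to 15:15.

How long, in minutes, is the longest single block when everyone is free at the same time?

Elena free within 07:00–17:00: 07:00–08:45, 09:45–11:15.
Freya free within 07:00–17:00: 07:45–08:45, 10:45–13:00, 14:00–14:45, 15:15–16:45.
Elena ∩ Uma: 07:00–08:45, 09:45–11:15.
Elena ∩ Uma ∩ Freya: 07:45–08:45, 10:45–11:15.
Elena ∩ Uma ∩ Freya ∩ Farrukh: 08:15–08:45.
Elena ∩ Uma ∩ Freya ∩ Farrukh ∩ Liang: 08:15–08:45.
Restricted to 08:00–15:15: 08:15–08:45.
Single common window of 30 minutes.

30 minutes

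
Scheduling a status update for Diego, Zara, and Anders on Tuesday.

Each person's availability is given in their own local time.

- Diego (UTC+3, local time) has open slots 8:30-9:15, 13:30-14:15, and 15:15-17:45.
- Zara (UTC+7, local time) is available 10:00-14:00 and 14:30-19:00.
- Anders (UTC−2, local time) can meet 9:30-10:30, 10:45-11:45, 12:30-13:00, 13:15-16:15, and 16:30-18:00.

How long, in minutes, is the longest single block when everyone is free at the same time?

Diego → UTC: 05:30–06:15, 10:30–11:15, 12:15–14:45.
Zara → UTC: 03:00–07:00, 07:30–12:00.
Anders → UTC: 11:30–12:30, 12:45–13:45, 14:30–15:00, 15:15–18:15, 18:30–20:00.
Diego ∩ Zara: 05:30–06:15, 10:30–11:15.
Diego ∩ Zara ∩ Anders: (none).
No common window.

0 minutes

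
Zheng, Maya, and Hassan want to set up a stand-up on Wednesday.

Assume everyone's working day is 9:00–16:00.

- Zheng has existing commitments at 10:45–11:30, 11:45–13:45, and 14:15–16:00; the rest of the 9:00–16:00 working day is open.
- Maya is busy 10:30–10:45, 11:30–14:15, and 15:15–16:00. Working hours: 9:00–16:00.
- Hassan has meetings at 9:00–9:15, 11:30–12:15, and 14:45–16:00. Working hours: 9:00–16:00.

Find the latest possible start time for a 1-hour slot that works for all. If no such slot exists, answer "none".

09:30

Zheng free within 09:00–16:00: 09:00–10:45, 11:30–11:45, 13:45–14:15.
Maya free within 09:00–16:00: 09:00–10:30, 10:45–11:30, 14:15–15:15.
Hassan free within 09:00–16:00: 09:15–11:30, 12:15–14:45.
Zheng ∩ Maya: 09:00–10:30.
Zheng ∩ Maya ∩ Hassan: 09:15–10:30.
Windows ≥ 60 min: 09:15–10:30.
Latest start in the last window 09:15–10:30 is 10:30 − 60 min = 09:30.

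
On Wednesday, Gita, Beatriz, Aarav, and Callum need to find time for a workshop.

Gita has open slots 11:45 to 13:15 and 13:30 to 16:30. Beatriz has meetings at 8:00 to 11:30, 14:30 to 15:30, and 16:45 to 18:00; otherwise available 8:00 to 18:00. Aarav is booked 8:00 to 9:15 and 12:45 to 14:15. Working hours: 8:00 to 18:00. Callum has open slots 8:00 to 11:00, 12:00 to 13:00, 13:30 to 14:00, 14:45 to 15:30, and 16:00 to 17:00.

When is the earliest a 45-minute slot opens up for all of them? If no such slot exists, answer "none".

12:00

Beatriz free within 08:00–18:00: 11:30–14:30, 15:30–16:45.
Aarav free within 08:00–18:00: 09:15–12:45, 14:15–18:00.
Gita ∩ Beatriz: 11:45–13:15, 13:30–14:30, 15:30–16:30.
Gita ∩ Beatriz ∩ Aarav: 11:45–12:45, 14:15–14:30, 15:30–16:30.
Gita ∩ Beatriz ∩ Aarav ∩ Callum: 12:00–12:45, 16:00–16:30.
Windows ≥ 45 min: 12:00–12:45.
Earliest such window starts at 12:00.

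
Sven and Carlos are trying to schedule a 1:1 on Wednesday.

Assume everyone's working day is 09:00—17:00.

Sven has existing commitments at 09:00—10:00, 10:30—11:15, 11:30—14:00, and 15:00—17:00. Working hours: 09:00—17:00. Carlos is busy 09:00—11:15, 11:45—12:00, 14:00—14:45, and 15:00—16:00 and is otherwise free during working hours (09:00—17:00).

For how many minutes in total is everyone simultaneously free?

Sven free within 09:00–17:00: 10:00–10:30, 11:15–11:30, 14:00–15:00.
Carlos free within 09:00–17:00: 11:15–11:45, 12:00–14:00, 14:45–15:00, 16:00–17:00.
Sven ∩ Carlos: 11:15–11:30, 14:45–15:00.
Total common minutes: 15 + 15 = 30.

30 minutes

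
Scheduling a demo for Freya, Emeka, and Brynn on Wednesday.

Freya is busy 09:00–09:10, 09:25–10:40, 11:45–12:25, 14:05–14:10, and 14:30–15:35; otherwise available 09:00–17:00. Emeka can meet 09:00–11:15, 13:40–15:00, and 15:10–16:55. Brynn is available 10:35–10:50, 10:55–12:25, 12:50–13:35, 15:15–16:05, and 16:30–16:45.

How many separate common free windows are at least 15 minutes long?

3

Freya free within 09:00–17:00: 09:10–09:25, 10:40–11:45, 12:25–14:05, 14:10–14:30, 15:35–17:00.
Freya ∩ Emeka: 09:10–09:25, 10:40–11:15, 13:40–14:05, 14:10–14:30, 15:35–16:55.
Freya ∩ Emeka ∩ Brynn: 10:40–10:50, 10:55–11:15, 15:35–16:05, 16:30–16:45.
Windows ≥ 15 min: 10:55–11:15, 15:35–16:05, 16:30–16:45.
That's 3 windows.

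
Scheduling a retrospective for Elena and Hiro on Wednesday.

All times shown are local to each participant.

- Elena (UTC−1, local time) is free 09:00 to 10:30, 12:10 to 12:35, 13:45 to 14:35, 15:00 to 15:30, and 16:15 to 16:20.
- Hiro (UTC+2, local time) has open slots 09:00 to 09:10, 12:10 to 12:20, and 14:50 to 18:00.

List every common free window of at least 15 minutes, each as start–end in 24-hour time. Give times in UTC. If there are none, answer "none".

13:10–13:35, 14:45–15:35

Elena → UTC: 10:00–11:30, 13:10–13:35, 14:45–15:35, 16:00–16:30, 17:15–17:20.
Hiro → UTC: 07:00–07:10, 10:10–10:20, 12:50–16:00.
Elena ∩ Hiro: 10:10–10:20, 13:10–13:35, 14:45–15:35.
Windows ≥ 15 min: 13:10–13:35, 14:45–15:35.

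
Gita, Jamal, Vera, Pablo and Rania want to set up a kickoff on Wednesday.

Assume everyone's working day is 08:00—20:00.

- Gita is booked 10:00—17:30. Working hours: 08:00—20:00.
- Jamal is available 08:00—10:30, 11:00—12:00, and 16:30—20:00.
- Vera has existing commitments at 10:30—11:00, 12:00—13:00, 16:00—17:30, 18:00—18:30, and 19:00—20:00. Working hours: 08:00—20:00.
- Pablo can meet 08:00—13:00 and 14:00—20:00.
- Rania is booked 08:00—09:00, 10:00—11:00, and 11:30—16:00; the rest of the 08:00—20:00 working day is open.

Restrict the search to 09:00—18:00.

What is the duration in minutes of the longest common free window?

60 minutes

Gita free within 08:00–20:00: 08:00–10:00, 17:30–20:00.
Vera free within 08:00–20:00: 08:00–10:30, 11:00–12:00, 13:00–16:00, 17:30–18:00, 18:30–19:00.
Rania free within 08:00–20:00: 09:00–10:00, 11:00–11:30, 16:00–20:00.
Gita ∩ Jamal: 08:00–10:00, 17:30–20:00.
Gita ∩ Jamal ∩ Vera: 08:00–10:00, 17:30–18:00, 18:30–19:00.
Gita ∩ Jamal ∩ Vera ∩ Pablo: 08:00–10:00, 17:30–18:00, 18:30–19:00.
Gita ∩ Jamal ∩ Vera ∩ Pablo ∩ Rania: 09:00–10:00, 17:30–18:00, 18:30–19:00.
Restricted to 09:00–18:00: 09:00–10:00, 17:30–18:00.
Common window lengths: 60, 30 min; longest is 60.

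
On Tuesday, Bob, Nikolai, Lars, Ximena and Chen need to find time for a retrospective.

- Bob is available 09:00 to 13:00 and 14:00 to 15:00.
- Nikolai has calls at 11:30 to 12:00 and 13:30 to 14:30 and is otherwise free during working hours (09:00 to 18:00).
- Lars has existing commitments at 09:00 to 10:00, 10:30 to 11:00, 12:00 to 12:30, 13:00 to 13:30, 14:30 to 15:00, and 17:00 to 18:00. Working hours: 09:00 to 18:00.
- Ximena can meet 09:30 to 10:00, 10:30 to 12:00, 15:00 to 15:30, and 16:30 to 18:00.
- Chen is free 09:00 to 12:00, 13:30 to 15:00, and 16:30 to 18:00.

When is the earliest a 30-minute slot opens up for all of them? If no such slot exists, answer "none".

Nikolai free within 09:00–18:00: 09:00–11:30, 12:00–13:30, 14:30–18:00.
Lars free within 09:00–18:00: 10:00–10:30, 11:00–12:00, 12:30–13:00, 13:30–14:30, 15:00–17:00.
Bob ∩ Nikolai: 09:00–11:30, 12:00–13:00, 14:30–15:00.
Bob ∩ Nikolai ∩ Lars: 10:00–10:30, 11:00–11:30, 12:30–13:00.
Bob ∩ Nikolai ∩ Lars ∩ Ximena: 11:00–11:30.
Bob ∩ Nikolai ∩ Lars ∩ Ximena ∩ Chen: 11:00–11:30.
Windows ≥ 30 min: 11:00–11:30.
Earliest such window starts at 11:00.

11:00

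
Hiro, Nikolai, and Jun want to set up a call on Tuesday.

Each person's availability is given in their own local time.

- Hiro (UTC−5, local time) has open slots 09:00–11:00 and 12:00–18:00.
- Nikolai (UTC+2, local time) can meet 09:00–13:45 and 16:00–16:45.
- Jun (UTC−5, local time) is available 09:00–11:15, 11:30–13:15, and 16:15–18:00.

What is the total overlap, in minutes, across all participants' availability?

Hiro → UTC: 14:00–16:00, 17:00–23:00.
Nikolai → UTC: 07:00–11:45, 14:00–14:45.
Jun → UTC: 14:00–16:15, 16:30–18:15, 21:15–23:00.
Hiro ∩ Nikolai: 14:00–14:45.
Hiro ∩ Nikolai ∩ Jun: 14:00–14:45.
Total common minutes: 45.

45 minutes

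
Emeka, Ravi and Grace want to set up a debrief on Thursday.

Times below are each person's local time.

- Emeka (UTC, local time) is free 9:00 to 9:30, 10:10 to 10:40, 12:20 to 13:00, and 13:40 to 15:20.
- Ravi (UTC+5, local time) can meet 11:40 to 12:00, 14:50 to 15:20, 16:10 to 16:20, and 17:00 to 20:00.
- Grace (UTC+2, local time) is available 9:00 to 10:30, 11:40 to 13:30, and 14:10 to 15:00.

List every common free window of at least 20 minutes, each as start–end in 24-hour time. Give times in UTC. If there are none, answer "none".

12:20–13:00

Emeka → UTC: 09:00–09:30, 10:10–10:40, 12:20–13:00, 13:40–15:20.
Ravi → UTC: 06:40–07:00, 09:50–10:20, 11:10–11:20, 12:00–15:00.
Grace → UTC: 07:00–08:30, 09:40–11:30, 12:10–13:00.
Emeka ∩ Ravi: 10:10–10:20, 12:20–13:00, 13:40–15:00.
Emeka ∩ Ravi ∩ Grace: 10:10–10:20, 12:20–13:00.
Windows ≥ 20 min: 12:20–13:00.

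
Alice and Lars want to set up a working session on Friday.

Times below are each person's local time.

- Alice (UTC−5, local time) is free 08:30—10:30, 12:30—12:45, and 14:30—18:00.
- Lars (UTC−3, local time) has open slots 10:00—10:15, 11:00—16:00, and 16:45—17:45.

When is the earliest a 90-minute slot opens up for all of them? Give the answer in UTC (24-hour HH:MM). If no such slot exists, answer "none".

14:00

Alice → UTC: 13:30–15:30, 17:30–17:45, 19:30–23:00.
Lars → UTC: 13:00–13:15, 14:00–19:00, 19:45–20:45.
Alice ∩ Lars: 14:00–15:30, 17:30–17:45, 19:45–20:45.
Windows ≥ 90 min: 14:00–15:30.
Earliest such window starts at 14:00.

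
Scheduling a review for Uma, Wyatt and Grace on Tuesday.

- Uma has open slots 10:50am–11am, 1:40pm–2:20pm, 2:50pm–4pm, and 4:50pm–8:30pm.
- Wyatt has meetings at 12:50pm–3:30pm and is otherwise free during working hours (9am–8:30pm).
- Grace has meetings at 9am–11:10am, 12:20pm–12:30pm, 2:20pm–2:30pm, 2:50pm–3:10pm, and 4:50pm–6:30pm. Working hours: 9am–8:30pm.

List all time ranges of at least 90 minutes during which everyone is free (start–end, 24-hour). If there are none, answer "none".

18:30–20:30

Wyatt free within 09:00–20:30: 09:00–12:50, 15:30–20:30.
Grace free within 09:00–20:30: 11:10–12:20, 12:30–14:20, 14:30–14:50, 15:10–16:50, 18:30–20:30.
Uma ∩ Wyatt: 10:50–11:00, 15:30–16:00, 16:50–20:30.
Uma ∩ Wyatt ∩ Grace: 15:30–16:00, 18:30–20:30.
Windows ≥ 90 min: 18:30–20:30.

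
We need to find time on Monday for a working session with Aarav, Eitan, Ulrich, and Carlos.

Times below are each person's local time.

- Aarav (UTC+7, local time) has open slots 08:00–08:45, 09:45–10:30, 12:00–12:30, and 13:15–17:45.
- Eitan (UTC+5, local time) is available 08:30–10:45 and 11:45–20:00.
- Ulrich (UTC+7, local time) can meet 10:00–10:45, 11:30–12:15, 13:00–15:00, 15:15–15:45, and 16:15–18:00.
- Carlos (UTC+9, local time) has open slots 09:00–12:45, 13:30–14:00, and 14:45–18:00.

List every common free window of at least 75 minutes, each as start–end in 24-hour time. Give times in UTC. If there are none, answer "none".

Aarav → UTC: 01:00–01:45, 02:45–03:30, 05:00–05:30, 06:15–10:45.
Eitan → UTC: 03:30–05:45, 06:45–15:00.
Ulrich → UTC: 03:00–03:45, 04:30–05:15, 06:00–08:00, 08:15–08:45, 09:15–11:00.
Carlos → UTC: 00:00–03:45, 04:30–05:00, 05:45–09:00.
Aarav ∩ Eitan: 05:00–05:30, 06:45–10:45.
Aarav ∩ Eitan ∩ Ulrich: 05:00–05:15, 06:45–08:00, 08:15–08:45, 09:15–10:45.
Aarav ∩ Eitan ∩ Ulrich ∩ Carlos: 06:45–08:00, 08:15–08:45.
Windows ≥ 75 min: 06:45–08:00.

06:45–08:00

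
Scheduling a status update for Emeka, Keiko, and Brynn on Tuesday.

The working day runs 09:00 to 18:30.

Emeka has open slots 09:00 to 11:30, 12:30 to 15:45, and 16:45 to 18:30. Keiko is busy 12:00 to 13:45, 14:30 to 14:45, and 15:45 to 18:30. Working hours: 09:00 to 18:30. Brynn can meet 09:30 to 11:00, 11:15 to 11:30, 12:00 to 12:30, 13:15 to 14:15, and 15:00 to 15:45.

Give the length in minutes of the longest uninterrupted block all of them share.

Keiko free within 09:00–18:30: 09:00–12:00, 13:45–14:30, 14:45–15:45.
Emeka ∩ Keiko: 09:00–11:30, 13:45–14:30, 14:45–15:45.
Emeka ∩ Keiko ∩ Brynn: 09:30–11:00, 11:15–11:30, 13:45–14:15, 15:00–15:45.
Common window lengths: 90, 15, 30, 45 min; longest is 90.

90 minutes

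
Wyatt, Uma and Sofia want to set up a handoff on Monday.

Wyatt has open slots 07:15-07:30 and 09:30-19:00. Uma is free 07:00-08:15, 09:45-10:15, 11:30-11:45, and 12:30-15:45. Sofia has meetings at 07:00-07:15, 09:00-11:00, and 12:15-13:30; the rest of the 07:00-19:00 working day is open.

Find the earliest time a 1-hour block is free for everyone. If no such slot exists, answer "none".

Sofia free within 07:00–19:00: 07:15–09:00, 11:00–12:15, 13:30–19:00.
Wyatt ∩ Uma: 07:15–07:30, 09:45–10:15, 11:30–11:45, 12:30–15:45.
Wyatt ∩ Uma ∩ Sofia: 07:15–07:30, 11:30–11:45, 13:30–15:45.
Windows ≥ 60 min: 13:30–15:45.
Earliest such window starts at 13:30.

13:30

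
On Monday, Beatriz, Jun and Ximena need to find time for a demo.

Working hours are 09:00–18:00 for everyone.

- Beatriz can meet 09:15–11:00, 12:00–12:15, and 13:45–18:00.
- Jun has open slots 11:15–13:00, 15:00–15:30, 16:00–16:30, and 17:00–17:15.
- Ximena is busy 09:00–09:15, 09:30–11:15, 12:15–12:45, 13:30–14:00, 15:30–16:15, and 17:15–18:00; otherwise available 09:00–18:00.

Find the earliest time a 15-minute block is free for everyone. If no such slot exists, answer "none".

12:00

Ximena free within 09:00–18:00: 09:15–09:30, 11:15–12:15, 12:45–13:30, 14:00–15:30, 16:15–17:15.
Beatriz ∩ Jun: 12:00–12:15, 15:00–15:30, 16:00–16:30, 17:00–17:15.
Beatriz ∩ Jun ∩ Ximena: 12:00–12:15, 15:00–15:30, 16:15–16:30, 17:00–17:15.
Windows ≥ 15 min: 12:00–12:15, 15:00–15:30, 16:15–16:30, 17:00–17:15.
Earliest such window starts at 12:00.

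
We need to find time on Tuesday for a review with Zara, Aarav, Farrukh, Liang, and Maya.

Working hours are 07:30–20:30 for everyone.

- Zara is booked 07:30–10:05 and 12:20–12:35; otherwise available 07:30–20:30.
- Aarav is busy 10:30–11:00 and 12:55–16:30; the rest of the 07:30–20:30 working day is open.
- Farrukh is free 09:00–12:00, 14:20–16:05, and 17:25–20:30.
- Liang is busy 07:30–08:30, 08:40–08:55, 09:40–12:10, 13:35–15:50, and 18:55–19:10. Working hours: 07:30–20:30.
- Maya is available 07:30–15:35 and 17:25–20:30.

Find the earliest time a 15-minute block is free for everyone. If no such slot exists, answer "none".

Zara free within 07:30–20:30: 10:05–12:20, 12:35–20:30.
Aarav free within 07:30–20:30: 07:30–10:30, 11:00–12:55, 16:30–20:30.
Liang free within 07:30–20:30: 08:30–08:40, 08:55–09:40, 12:10–13:35, 15:50–18:55, 19:10–20:30.
Zara ∩ Aarav: 10:05–10:30, 11:00–12:20, 12:35–12:55, 16:30–20:30.
Zara ∩ Aarav ∩ Farrukh: 10:05–10:30, 11:00–12:00, 17:25–20:30.
Zara ∩ Aarav ∩ Farrukh ∩ Liang: 17:25–18:55, 19:10–20:30.
Zara ∩ Aarav ∩ Farrukh ∩ Liang ∩ Maya: 17:25–18:55, 19:10–20:30.
Windows ≥ 15 min: 17:25–18:55, 19:10–20:30.
Earliest such window starts at 17:25.

17:25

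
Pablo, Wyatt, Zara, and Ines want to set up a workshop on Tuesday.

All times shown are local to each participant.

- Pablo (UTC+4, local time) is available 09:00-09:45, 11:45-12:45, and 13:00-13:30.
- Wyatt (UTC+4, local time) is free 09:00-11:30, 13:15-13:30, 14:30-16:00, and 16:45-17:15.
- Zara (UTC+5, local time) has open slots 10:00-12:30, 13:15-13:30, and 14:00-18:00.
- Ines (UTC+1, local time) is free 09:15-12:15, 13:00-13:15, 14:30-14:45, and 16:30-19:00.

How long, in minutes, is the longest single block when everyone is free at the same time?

15 minutes

Pablo → UTC: 05:00–05:45, 07:45–08:45, 09:00–09:30.
Wyatt → UTC: 05:00–07:30, 09:15–09:30, 10:30–12:00, 12:45–13:15.
Zara → UTC: 05:00–07:30, 08:15–08:30, 09:00–13:00.
Ines → UTC: 08:15–11:15, 12:00–12:15, 13:30–13:45, 15:30–18:00.
Pablo ∩ Wyatt: 05:00–05:45, 09:15–09:30.
Pablo ∩ Wyatt ∩ Zara: 05:00–05:45, 09:15–09:30.
Pablo ∩ Wyatt ∩ Zara ∩ Ines: 09:15–09:30.
Single common window of 15 minutes.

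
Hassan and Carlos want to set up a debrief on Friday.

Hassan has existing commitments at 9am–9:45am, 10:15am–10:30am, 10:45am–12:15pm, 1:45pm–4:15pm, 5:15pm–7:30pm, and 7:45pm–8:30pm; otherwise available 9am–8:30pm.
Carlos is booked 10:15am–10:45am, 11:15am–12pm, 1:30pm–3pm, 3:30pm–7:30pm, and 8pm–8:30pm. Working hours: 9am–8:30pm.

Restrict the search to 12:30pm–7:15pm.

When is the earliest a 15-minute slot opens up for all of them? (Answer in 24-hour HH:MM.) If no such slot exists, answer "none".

Hassan free within 09:00–20:30: 09:45–10:15, 10:30–10:45, 12:15–13:45, 16:15–17:15, 19:30–19:45.
Carlos free within 09:00–20:30: 09:00–10:15, 10:45–11:15, 12:00–13:30, 15:00–15:30, 19:30–20:00.
Hassan ∩ Carlos: 09:45–10:15, 12:15–13:30, 19:30–19:45.
Restricted to 12:30–19:15: 12:30–13:30.
Windows ≥ 15 min: 12:30–13:30.
Earliest such window starts at 12:30.

12:30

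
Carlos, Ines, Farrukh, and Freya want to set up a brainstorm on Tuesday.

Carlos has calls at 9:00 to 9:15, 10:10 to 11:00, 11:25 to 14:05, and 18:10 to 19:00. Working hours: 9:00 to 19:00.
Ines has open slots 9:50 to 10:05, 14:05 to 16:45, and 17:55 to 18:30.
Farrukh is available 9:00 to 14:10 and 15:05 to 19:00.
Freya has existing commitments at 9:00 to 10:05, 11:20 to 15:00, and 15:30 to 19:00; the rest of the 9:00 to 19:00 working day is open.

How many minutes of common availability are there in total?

Carlos free within 09:00–19:00: 09:15–10:10, 11:00–11:25, 14:05–18:10.
Freya free within 09:00–19:00: 10:05–11:20, 15:00–15:30.
Carlos ∩ Ines: 09:50–10:05, 14:05–16:45, 17:55–18:10.
Carlos ∩ Ines ∩ Farrukh: 09:50–10:05, 14:05–14:10, 15:05–16:45, 17:55–18:10.
Carlos ∩ Ines ∩ Farrukh ∩ Freya: 15:05–15:30.
Total common minutes: 25.

25 minutes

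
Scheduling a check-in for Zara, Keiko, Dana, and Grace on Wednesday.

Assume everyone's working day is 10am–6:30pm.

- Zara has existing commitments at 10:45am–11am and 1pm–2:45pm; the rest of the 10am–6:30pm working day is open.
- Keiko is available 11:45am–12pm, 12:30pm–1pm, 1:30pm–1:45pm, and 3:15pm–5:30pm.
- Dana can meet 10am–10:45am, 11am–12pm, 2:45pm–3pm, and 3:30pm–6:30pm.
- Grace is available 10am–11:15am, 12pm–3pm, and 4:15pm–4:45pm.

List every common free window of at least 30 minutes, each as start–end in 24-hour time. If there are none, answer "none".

16:15–16:45

Zara free within 10:00–18:30: 10:00–10:45, 11:00–13:00, 14:45–18:30.
Zara ∩ Keiko: 11:45–12:00, 12:30–13:00, 15:15–17:30.
Zara ∩ Keiko ∩ Dana: 11:45–12:00, 15:30–17:30.
Zara ∩ Keiko ∩ Dana ∩ Grace: 16:15–16:45.
Windows ≥ 30 min: 16:15–16:45.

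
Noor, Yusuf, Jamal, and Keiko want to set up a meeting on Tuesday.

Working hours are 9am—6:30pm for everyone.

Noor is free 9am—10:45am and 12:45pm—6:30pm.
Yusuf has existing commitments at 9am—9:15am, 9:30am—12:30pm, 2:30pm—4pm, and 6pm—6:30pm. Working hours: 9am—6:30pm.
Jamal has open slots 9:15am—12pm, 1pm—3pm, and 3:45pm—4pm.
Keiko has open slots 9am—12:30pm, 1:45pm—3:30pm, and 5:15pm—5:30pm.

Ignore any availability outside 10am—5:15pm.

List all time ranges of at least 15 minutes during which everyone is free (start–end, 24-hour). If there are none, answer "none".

13:45–14:30

Yusuf free within 09:00–18:30: 09:15–09:30, 12:30–14:30, 16:00–18:00.
Noor ∩ Yusuf: 09:15–09:30, 12:45–14:30, 16:00–18:00.
Noor ∩ Yusuf ∩ Jamal: 09:15–09:30, 13:00–14:30.
Noor ∩ Yusuf ∩ Jamal ∩ Keiko: 09:15–09:30, 13:45–14:30.
Restricted to 10:00–17:15: 13:45–14:30.
Windows ≥ 15 min: 13:45–14:30.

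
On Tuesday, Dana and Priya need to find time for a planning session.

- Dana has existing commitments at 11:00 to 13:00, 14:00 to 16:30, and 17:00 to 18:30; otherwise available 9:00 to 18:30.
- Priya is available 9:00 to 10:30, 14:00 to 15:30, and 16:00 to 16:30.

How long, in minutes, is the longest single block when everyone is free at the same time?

Dana free within 09:00–18:30: 09:00–11:00, 13:00–14:00, 16:30–17:00.
Dana ∩ Priya: 09:00–10:30.
Single common window of 90 minutes.

90 minutes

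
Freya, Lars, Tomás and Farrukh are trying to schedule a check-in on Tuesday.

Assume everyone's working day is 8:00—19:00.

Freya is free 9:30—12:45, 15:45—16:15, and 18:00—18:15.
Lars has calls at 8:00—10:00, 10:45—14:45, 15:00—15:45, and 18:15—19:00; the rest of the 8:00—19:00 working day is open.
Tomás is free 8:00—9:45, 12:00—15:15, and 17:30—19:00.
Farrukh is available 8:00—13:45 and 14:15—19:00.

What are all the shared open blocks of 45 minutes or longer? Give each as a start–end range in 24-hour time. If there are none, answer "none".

none

Lars free within 08:00–19:00: 10:00–10:45, 14:45–15:00, 15:45–18:15.
Freya ∩ Lars: 10:00–10:45, 15:45–16:15, 18:00–18:15.
Freya ∩ Lars ∩ Tomás: 18:00–18:15.
Freya ∩ Lars ∩ Tomás ∩ Farrukh: 18:00–18:15.
Windows ≥ 45 min: (none).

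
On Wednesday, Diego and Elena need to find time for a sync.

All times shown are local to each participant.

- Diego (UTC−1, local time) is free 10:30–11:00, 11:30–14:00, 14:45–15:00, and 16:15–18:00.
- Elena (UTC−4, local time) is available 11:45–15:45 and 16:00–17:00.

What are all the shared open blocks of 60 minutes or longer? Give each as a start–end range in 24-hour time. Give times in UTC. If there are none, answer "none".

Diego → UTC: 11:30–12:00, 12:30–15:00, 15:45–16:00, 17:15–19:00.
Elena → UTC: 15:45–19:45, 20:00–21:00.
Diego ∩ Elena: 15:45–16:00, 17:15–19:00.
Windows ≥ 60 min: 17:15–19:00.

17:15–19:00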